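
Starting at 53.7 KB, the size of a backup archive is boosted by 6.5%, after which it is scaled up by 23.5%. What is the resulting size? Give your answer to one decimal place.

6.5% increase: 53.7 × 1.065 = 57.1905.
23.5% increase: 57.1905 × 1.235 = 70.6302675 ≈ 70.6.

70.6 KB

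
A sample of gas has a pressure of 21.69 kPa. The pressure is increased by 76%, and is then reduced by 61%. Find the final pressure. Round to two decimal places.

14.89 kPa

After the 76% increase: 21.69 × 1.76 = 38.1744.
Apply the 61% decrease: 38.1744 × 0.39 = 14.888016 ≈ 14.89.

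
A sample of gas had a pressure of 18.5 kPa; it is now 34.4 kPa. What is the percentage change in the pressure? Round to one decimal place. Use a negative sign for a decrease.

Change: 34.4 − 18.5 = 15.9.
Relative to the original: 15.9 ÷ 18.5 ≈ 85.9%.

85.9%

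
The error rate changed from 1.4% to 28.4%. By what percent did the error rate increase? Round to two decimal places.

1928.57%

The change is 28.4 − 1.4 = 27.0 percentage points.
Relative to the original 1.4%, that is 27.0 ÷ 1.4 ≈ 1928.57%.
So the error rate rose by 1928.57%.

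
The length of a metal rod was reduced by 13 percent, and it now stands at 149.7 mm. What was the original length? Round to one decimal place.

The overall multiplier applied was 0.87.
So the original length was 149.7 ÷ 0.87 ≈ 172.1 mm.

172.1 mm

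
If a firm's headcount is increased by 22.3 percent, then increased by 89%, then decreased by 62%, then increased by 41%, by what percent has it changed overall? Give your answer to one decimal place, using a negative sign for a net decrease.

23.8%

A 22.3% increase multiplies by 1.223.
Then an 89% increase: 1.223 × 1.89 = 2.31147.
Then a 62% decrease: 2.31147 × 0.38 = 0.8783586.
Then a 41% increase: 0.8783586 × 1.41 = 1.238485626.
Overall factor 1.238485626, i.e. 23.8%.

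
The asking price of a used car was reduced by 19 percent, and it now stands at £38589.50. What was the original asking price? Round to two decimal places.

The overall multiplier applied was 0.81.
So the original asking price was £38589.50 ÷ 0.81 ≈ £47641.36.

£47641.36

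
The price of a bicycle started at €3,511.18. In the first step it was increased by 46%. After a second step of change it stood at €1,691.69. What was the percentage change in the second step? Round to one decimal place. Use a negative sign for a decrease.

After the first step: €3,511.18 × 1.46 = €5126.3228.
Second-step multiplier: €1,691.69 ÷ €5126.3228 ≈ 0.33.
That is a change of -67.0%.

-67.0%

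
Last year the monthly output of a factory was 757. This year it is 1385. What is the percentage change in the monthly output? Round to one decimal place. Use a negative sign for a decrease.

Change: 1385 − 757 = 628.
Relative to the original: 628 ÷ 757 ≈ 83.0%.

83.0%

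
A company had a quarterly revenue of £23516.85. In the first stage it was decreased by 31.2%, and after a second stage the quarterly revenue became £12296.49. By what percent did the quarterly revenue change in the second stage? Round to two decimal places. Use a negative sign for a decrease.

After the first stage: £23516.85 × 0.688 = £16179.5928.
Second-stage multiplier: £12296.49 ÷ £16179.5928 ≈ 0.76.
That is a change of -24.00%.

-24.00%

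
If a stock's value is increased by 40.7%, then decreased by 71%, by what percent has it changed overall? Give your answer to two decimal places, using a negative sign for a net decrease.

-59.20%

The combined multiplier is 1.407 × 0.29 = 0.40803.
That corresponds to a decrease of 59.20%.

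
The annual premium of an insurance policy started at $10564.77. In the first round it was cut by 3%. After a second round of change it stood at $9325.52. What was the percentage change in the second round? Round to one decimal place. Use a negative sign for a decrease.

After the first round: $10564.77 × 0.97 = $10247.8269.
Second-round multiplier: $9325.52 ÷ $10247.8269 ≈ 0.91.
That is a change of -9.0%.

-9.0%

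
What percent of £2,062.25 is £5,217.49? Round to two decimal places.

£5,217.49 ÷ £2,062.25 ≈ 253.00%.

253.00%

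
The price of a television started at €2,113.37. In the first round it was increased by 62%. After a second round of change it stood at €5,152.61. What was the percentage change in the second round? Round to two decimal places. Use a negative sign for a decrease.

After the first round: €2,113.37 × 1.62 = €3423.6594.
Second-round multiplier: €5,152.61 ÷ €3423.6594 ≈ 1.505001.
That is a change of 50.50%.

50.50%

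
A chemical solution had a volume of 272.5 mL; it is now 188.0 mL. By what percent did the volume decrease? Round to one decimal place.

31.0%

Change: 188.0 − 272.5 = -84.5.
Relative to the original: -84.5 ÷ 272.5 ≈ -31.0%.
So the volume decreased by 31.0%.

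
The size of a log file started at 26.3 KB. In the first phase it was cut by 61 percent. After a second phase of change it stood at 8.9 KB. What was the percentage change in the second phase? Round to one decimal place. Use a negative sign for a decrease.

After the first phase: 26.3 × 0.39 = 10.257.
Second-phase multiplier: 8.9 ÷ 10.257 ≈ 0.8677.
That is a change of -13.2%.

-13.2%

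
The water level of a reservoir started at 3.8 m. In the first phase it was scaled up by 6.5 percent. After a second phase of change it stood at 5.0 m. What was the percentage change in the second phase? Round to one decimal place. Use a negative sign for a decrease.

After the first phase: 3.8 × 1.065 = 4.047.
Second-phase multiplier: 5.0 ÷ 4.047 ≈ 1.23548.
That is a change of 23.5%.

23.5%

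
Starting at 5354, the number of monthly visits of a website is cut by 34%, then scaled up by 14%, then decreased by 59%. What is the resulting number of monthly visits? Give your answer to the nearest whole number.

After the 34% decrease: 5354 × 0.66 = 3533.64.
After the 14% increase: 3533.64 × 1.14 = 4028.3496.
After the 59% decrease: 4028.3496 × 0.41 = 1651.623336 ≈ 1652.

1652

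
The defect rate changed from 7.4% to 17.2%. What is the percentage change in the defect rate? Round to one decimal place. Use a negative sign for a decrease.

The change is 17.2 − 7.4 = 9.8 percentage points.
Relative to the original 7.4%, that is 9.8 ÷ 7.4 ≈ 132.4%.

132.4%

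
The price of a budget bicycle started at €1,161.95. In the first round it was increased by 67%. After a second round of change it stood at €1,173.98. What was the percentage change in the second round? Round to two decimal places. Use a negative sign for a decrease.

-39.50%

After the first round: €1,161.95 × 1.67 = €1940.4565.
Second-round multiplier: €1,173.98 ÷ €1940.4565 ≈ 0.605002.
That is a change of -39.50%.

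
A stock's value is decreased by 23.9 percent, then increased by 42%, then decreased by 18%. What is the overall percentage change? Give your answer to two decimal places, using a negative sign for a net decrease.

-11.39%

The combined multiplier is 0.761 × 1.42 × 0.82 = 0.8861084.
That corresponds to a decrease of 11.39%.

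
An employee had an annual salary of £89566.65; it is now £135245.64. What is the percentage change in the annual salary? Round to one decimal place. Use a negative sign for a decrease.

Change: £135245.64 − £89566.65 = £45678.99.
Relative to the original: £45678.99 ÷ £89566.65 ≈ 51.0%.

51.0%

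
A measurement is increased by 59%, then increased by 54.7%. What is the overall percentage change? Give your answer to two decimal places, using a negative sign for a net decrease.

A 59% increase multiplies by 1.59.
Then a 54.7% increase: 1.59 × 1.547 = 2.45973.
Overall factor 2.45973, i.e. 145.97%.

145.97%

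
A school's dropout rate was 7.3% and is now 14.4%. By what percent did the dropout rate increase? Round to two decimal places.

97.26%

The change is 14.4 − 7.3 = 7.1 percentage points.
Relative to the original 7.3%, that is 7.1 ÷ 7.3 ≈ 97.26%.
So the dropout rate rose by 97.26%.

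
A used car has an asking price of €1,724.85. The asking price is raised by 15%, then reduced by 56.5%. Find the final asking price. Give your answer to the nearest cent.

€862.86

After the 15% increase: €1,724.85 × 1.15 = €1983.5775.
Apply the 56.5% decrease: €1983.5775 × 0.435 = €862.8562125 ≈ €862.86.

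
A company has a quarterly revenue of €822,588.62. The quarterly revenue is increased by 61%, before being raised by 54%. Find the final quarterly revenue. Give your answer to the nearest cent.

Apply the 61% increase: €822,588.62 × 1.61 = €1324367.6782.
After the 54% increase: €1324367.6782 × 1.54 = €2039526.224428 ≈ €2,039,526.22.

€2,039,526.22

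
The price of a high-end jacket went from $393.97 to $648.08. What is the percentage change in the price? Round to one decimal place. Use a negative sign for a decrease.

Change: $648.08 − $393.97 = $254.11.
Relative to the original: $254.11 ÷ $393.97 ≈ 64.5%.

64.5%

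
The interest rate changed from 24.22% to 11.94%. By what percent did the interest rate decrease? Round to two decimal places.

The change is 11.94 − 24.22 = -12.28 percentage points.
Relative to the original 24.22%, that is -12.28 ÷ 24.22 ≈ -50.70%.
So the interest rate fell by 50.70%.

50.70%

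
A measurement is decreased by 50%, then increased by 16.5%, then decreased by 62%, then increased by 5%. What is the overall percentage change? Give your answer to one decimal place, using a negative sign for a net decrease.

-76.8%

A 50% decrease multiplies by 0.5.
Then a 16.5% increase: 0.5 × 1.165 = 0.5825.
Then a 62% decrease: 0.5825 × 0.38 = 0.22135.
Then a 5% increase: 0.22135 × 1.05 = 0.2324175.
Overall factor 0.2324175, i.e. -76.8%.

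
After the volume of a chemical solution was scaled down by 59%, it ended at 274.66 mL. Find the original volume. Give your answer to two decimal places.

The overall multiplier applied was 0.41.
So the original volume was 274.66 ÷ 0.41 ≈ 669.90 mL.

669.90 mL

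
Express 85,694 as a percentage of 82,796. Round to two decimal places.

103.50%

85,694 ÷ 82,796 ≈ 103.50%.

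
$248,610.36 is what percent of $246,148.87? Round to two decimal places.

101.00%

$248,610.36 ÷ $246,148.87 ≈ 101.00%.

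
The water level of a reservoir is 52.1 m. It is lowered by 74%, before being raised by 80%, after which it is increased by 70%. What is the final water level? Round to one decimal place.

Each change multiplies by a factor: 0.26 × 1.8 × 1.7 = 0.7956.
52.1 × 0.7956 = 41.45076 ≈ 41.5.

41.5 m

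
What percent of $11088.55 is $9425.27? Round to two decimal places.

85.00%

$9425.27 ÷ $11088.55 ≈ 85.00%.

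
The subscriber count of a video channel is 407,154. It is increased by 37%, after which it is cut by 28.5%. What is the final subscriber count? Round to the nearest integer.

After the 37% increase: 407,154 × 1.37 = 557800.98.
Apply the 28.5% decrease: 557800.98 × 0.715 = 398827.7007 ≈ 398,828.

398,828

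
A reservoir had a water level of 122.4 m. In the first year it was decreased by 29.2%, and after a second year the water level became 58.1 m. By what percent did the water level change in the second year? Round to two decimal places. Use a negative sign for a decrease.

After the first year: 122.4 × 0.708 = 86.6592.
Second-year multiplier: 58.1 ÷ 86.6592 ≈ 0.670442.
That is a change of -32.96%.

-32.96%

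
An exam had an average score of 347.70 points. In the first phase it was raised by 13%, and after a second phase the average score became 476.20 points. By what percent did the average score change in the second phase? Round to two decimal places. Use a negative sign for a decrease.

21.20%

After the first phase: 347.70 × 1.13 = 392.901.
Second-phase multiplier: 476.20 ÷ 392.901 ≈ 1.21201.
That is a change of 21.20%.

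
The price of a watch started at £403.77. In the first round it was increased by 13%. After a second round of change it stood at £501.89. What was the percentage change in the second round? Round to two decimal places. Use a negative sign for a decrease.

10.00%

After the first round: £403.77 × 1.13 = £456.2601.
Second-round multiplier: £501.89 ÷ £456.2601 ≈ 1.100009.
That is a change of 10.00%.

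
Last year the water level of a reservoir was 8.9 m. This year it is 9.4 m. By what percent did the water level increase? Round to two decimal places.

5.62%

Change: 9.4 − 8.9 = 0.5.
Relative to the original: 0.5 ÷ 8.9 ≈ 5.62%.
So the water level increased by 5.62%.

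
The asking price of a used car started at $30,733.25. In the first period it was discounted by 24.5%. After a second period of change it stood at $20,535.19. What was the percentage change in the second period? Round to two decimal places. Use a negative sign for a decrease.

-11.50%

After the first period: $30,733.25 × 0.755 = $23203.60375.
Second-period multiplier: $20,535.19 ÷ $23203.60375 ≈ 0.885.
That is a change of -11.50%.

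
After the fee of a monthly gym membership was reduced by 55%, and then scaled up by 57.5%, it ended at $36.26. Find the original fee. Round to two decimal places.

Undoing the 57.5% increase: $36.26 ÷ 1.575 ≈ $23.022222.
Undoing the 55% decrease: $23.022222 ÷ 0.45 ≈ $51.16.

$51.16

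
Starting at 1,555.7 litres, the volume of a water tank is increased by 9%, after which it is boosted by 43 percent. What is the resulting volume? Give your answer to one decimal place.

Each change multiplies by a factor: 1.09 × 1.43 = 1.5587.
1,555.7 × 1.5587 = 2424.86959 ≈ 2,424.9.

2,424.9 litres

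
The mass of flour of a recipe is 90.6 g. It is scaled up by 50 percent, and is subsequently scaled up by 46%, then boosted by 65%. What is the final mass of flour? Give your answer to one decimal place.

Each change multiplies by a factor: 1.5 × 1.46 × 1.65 = 3.6135.
90.6 × 3.6135 = 327.3831 ≈ 327.4.

327.4 g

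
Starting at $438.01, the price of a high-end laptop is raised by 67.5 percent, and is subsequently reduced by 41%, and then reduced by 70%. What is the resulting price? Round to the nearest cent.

After the 67.5% increase: $438.01 × 1.675 = $733.66675.
Apply the 41% decrease: $733.66675 × 0.59 = $432.8633825.
Apply the 70% decrease: $432.8633825 × 0.3 = $129.85901475 ≈ $129.86.

$129.86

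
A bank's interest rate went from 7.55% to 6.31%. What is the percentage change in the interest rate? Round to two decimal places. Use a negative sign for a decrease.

The change is 6.31 − 7.55 = -1.24 percentage points.
Relative to the original 7.55%, that is -1.24 ÷ 7.55 ≈ -16.42%.

-16.42%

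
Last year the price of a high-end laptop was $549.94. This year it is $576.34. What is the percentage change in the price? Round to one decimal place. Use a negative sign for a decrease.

Change: $576.34 − $549.94 = $26.40.
Relative to the original: $26.40 ÷ $549.94 ≈ 4.8%.

4.8%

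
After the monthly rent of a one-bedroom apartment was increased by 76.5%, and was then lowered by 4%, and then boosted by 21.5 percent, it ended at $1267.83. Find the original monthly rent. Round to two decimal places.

$615.84

The overall multiplier applied was 1.765 × 0.96 × 1.215 = 2.058696.
So the original monthly rent was $1267.83 ÷ 2.058696 ≈ $615.84.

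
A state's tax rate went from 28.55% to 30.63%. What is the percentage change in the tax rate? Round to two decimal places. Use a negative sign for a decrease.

The change is 30.63 − 28.55 = 2.08 percentage points.
Relative to the original 28.55%, that is 2.08 ÷ 28.55 ≈ 7.29%.

7.29%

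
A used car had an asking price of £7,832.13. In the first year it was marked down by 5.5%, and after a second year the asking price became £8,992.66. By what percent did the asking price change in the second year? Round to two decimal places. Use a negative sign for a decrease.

After the first year: £7,832.13 × 0.945 = £7401.36285.
Second-year multiplier: £8,992.66 ÷ £7401.36285 ≈ 1.215001.
That is a change of 21.50%.

21.50%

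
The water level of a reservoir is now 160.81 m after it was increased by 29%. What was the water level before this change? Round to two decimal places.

124.66 m

The overall multiplier applied was 1.29.
So the original water level was 160.81 ÷ 1.29 ≈ 124.66 m.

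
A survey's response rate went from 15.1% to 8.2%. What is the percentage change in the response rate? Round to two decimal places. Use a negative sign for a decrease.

The change is 8.2 − 15.1 = -6.9 percentage points.
Relative to the original 15.1%, that is -6.9 ÷ 15.1 ≈ -45.70%.

-45.70%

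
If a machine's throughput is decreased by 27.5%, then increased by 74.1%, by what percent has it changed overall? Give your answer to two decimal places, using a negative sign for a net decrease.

26.22%

The combined multiplier is 0.725 × 1.741 = 1.262225.
That corresponds to an increase of 26.22%.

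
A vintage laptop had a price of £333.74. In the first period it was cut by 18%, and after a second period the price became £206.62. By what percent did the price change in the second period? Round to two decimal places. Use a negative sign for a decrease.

After the first period: £333.74 × 0.82 = £273.6668.
Second-period multiplier: £206.62 ÷ £273.6668 ≈ 0.755006.
That is a change of -24.50%.

-24.50%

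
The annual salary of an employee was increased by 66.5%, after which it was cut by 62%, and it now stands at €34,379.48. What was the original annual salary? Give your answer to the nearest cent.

€54,337.73

The overall multiplier applied was 1.665 × 0.38 = 0.6327.
So the original annual salary was €34,379.48 ÷ 0.6327 ≈ €54,337.73.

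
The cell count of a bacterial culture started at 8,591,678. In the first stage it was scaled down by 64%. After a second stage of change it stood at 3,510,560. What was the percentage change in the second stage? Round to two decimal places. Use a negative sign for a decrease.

13.50%

After the first stage: 8,591,678 × 0.36 = 3093004.08.
Second-stage multiplier: 3,510,560 ÷ 3093004.08 ≈ 1.135.
That is a change of 13.50%.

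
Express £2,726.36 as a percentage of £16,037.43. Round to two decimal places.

£2,726.36 ÷ £16,037.43 ≈ 17.00%.

17.00%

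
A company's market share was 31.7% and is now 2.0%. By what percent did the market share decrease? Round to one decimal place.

93.7%

The change is 2.0 − 31.7 = -29.7 percentage points.
Relative to the original 31.7%, that is -29.7 ÷ 31.7 ≈ -93.7%.
So the market share fell by 93.7%.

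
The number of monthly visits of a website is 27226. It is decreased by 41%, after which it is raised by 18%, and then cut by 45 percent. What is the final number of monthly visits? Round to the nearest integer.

41% decrease: 27226 × 0.59 = 16063.34.
Apply the 18% increase: 16063.34 × 1.18 = 18954.7412.
Apply the 45% decrease: 18954.7412 × 0.55 = 10425.10766 ≈ 10425.

10425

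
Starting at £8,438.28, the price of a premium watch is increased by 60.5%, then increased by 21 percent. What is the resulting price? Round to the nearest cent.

£16,387.56

After the 60.5% increase: £8,438.28 × 1.605 = £13543.4394.
After the 21% increase: £13543.4394 × 1.21 = £16387.561674 ≈ £16,387.56.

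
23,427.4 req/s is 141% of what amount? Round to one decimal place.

16,615.2 req/s

23,427.4 req/s ÷ 1.41 ≈ 16,615.2 req/s.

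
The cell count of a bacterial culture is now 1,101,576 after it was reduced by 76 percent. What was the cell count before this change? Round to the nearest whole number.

4,589,900

The overall multiplier applied was 0.24.
So the original cell count was 1,101,576 ÷ 0.24 = 4,589,900.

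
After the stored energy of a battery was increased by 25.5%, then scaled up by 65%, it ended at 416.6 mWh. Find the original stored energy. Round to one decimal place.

Undoing the 65% increase: 416.6 ÷ 1.65 ≈ 252.484848.
Undoing the 25.5% increase: 252.484848 ÷ 1.255 ≈ 201.2 mWh.

201.2 mWh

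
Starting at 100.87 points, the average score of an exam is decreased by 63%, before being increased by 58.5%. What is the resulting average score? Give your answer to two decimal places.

Each change multiplies by a factor: 0.37 × 1.585 = 0.58645.
100.87 × 0.58645 = 59.1552115 ≈ 59.16.

59.16 points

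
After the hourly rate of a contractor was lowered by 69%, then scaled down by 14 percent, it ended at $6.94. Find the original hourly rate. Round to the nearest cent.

The overall multiplier applied was 0.31 × 0.86 = 0.2666.
So the original hourly rate was $6.94 ÷ 0.2666 ≈ $26.03.

$26.03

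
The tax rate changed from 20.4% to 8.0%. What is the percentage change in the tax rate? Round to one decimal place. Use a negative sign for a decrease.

-60.8%

The change is 8.0 − 20.4 = -12.4 percentage points.
Relative to the original 20.4%, that is -12.4 ÷ 20.4 ≈ -60.8%.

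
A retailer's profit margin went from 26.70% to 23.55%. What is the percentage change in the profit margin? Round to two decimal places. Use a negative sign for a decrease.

-11.80%

The change is 23.55 − 26.70 = -3.15 percentage points.
Relative to the original 26.70%, that is -3.15 ÷ 26.70 ≈ -11.80%.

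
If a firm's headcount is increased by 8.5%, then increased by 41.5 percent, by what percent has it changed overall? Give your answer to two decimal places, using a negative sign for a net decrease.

53.53%

An 8.5% increase multiplies by 1.085.
Then a 41.5% increase: 1.085 × 1.415 = 1.535275.
Overall factor 1.535275, i.e. 53.53%.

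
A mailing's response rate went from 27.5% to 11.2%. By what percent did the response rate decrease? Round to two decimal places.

59.27%

The change is 11.2 − 27.5 = -16.3 percentage points.
Relative to the original 27.5%, that is -16.3 ÷ 27.5 ≈ -59.27%.
So the response rate fell by 59.27%.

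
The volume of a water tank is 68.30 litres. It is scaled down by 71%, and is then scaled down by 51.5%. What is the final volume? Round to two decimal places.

71% decrease: 68.30 × 0.29 = 19.807.
After the 51.5% decrease: 19.807 × 0.485 = 9.606395 ≈ 9.61.

9.61 litres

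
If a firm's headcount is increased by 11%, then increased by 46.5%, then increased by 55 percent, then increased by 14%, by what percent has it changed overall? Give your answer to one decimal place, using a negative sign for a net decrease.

The combined multiplier is 1.11 × 1.465 × 1.55 × 1.14 = 2.87340705.
That corresponds to an increase of 187.3%.

187.3%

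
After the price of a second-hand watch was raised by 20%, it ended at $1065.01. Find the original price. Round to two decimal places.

The overall multiplier applied was 1.2.
So the original price was $1065.01 ÷ 1.2 ≈ $887.51.

$887.51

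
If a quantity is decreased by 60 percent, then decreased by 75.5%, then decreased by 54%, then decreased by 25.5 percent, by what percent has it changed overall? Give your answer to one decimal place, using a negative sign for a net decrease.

-96.6%

A 60% decrease multiplies by 0.4.
Then a 75.5% decrease: 0.4 × 0.245 = 0.098.
Then a 54% decrease: 0.098 × 0.46 = 0.04508.
Then a 25.5% decrease: 0.04508 × 0.745 = 0.0335846.
Overall factor 0.0335846, i.e. -96.6%.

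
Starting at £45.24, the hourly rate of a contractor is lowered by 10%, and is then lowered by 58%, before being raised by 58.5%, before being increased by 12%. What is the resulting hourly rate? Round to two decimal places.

Apply the 10% decrease: £45.24 × 0.9 = £40.716.
58% decrease: £40.716 × 0.42 = £17.10072.
After the 58.5% increase: £17.10072 × 1.585 = £27.1046412.
Apply the 12% increase: £27.1046412 × 1.12 = £30.357198144 ≈ £30.36.

£30.36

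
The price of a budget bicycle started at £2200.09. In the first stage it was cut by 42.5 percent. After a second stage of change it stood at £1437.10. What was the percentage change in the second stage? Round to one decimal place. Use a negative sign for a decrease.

13.6%

After the first stage: £2200.09 × 0.575 = £1265.05175.
Second-stage multiplier: £1437.10 ÷ £1265.05175 ≈ 1.136.
That is a change of 13.6%.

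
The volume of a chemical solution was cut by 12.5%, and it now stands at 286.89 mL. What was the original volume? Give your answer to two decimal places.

The overall multiplier applied was 0.875.
So the original volume was 286.89 ÷ 0.875 ≈ 327.87 mL.

327.87 mL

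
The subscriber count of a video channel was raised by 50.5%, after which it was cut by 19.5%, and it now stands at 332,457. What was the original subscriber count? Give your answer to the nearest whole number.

Undoing the 19.5% decrease: 332,457 ÷ 0.805 ≈ 412990.062112.
Undoing the 50.5% increase: 412990.062112 ÷ 1.505 ≈ 274,412.

274,412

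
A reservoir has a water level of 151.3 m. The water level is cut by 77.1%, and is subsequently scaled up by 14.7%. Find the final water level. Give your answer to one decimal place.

Apply the 77.1% decrease: 151.3 × 0.229 = 34.6477.
After the 14.7% increase: 34.6477 × 1.147 = 39.7409119 ≈ 39.7.

39.7 m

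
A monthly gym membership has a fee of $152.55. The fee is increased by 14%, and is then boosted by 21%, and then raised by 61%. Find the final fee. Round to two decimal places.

$338.79

After the 14% increase: $152.55 × 1.14 = $173.907.
After the 21% increase: $173.907 × 1.21 = $210.42747.
61% increase: $210.42747 × 1.61 = $338.7882267 ≈ $338.79.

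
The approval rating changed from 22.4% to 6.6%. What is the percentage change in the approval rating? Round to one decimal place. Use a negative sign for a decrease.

The change is 6.6 − 22.4 = -15.8 percentage points.
Relative to the original 22.4%, that is -15.8 ÷ 22.4 ≈ -70.5%.

-70.5%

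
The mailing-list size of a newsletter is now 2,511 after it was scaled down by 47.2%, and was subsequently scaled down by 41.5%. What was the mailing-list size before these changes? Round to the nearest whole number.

8,129

The overall multiplier applied was 0.528 × 0.585 = 0.30888.
So the original mailing-list size was 2,511 ÷ 0.30888 ≈ 8,129.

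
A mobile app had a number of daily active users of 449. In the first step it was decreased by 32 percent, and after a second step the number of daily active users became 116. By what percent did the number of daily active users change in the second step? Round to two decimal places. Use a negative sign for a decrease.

After the first step: 449 × 0.68 = 305.32.
Second-step multiplier: 116 ÷ 305.32 ≈ 0.379929.
That is a change of -62.01%.

-62.01%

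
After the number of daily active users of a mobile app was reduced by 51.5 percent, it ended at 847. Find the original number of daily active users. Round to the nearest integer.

1746

The overall multiplier applied was 0.485.
So the original number of daily active users was 847 ÷ 0.485 ≈ 1746.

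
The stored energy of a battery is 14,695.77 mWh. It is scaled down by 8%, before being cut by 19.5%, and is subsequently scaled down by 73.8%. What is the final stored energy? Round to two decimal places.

2,851.53 mWh

Apply the 8% decrease: 14,695.77 × 0.92 = 13520.1084.
After the 19.5% decrease: 13520.1084 × 0.805 = 10883.687262.
Apply the 73.8% decrease: 10883.687262 × 0.262 = 2851.526062644 ≈ 2,851.53.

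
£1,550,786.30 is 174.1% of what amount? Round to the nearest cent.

£1,550,786.30 ÷ 1.741 ≈ £890,744.57.

£890,744.57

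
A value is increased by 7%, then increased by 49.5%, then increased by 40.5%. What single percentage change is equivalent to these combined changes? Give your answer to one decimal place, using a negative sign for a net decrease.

124.8%

A 7% increase multiplies by 1.07.
Then a 49.5% increase: 1.07 × 1.495 = 1.59965.
Then a 40.5% increase: 1.59965 × 1.405 = 2.24750825.
Overall factor 2.24750825, i.e. 124.8%.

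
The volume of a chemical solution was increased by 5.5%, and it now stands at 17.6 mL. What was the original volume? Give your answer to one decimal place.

The overall multiplier applied was 1.055.
So the original volume was 17.6 ÷ 1.055 ≈ 16.7 mL.

16.7 mL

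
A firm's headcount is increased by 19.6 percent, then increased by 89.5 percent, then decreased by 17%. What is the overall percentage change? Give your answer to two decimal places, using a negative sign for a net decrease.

A 19.6% increase multiplies by 1.196.
Then an 89.5% increase: 1.196 × 1.895 = 2.26642.
Then a 17% decrease: 2.26642 × 0.83 = 1.8811286.
Overall factor 1.8811286, i.e. 88.11%.

88.11%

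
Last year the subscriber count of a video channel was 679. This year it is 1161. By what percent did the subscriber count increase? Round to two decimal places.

70.99%

Change: 1161 − 679 = 482.
Relative to the original: 482 ÷ 679 ≈ 70.99%.
So the subscriber count increased by 70.99%.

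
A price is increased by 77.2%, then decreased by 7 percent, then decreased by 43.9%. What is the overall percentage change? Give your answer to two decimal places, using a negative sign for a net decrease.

-7.55%

A 77.2% increase multiplies by 1.772.
Then a 7% decrease: 1.772 × 0.93 = 1.64796.
Then a 43.9% decrease: 1.64796 × 0.561 = 0.92450556.
Overall factor 0.92450556, i.e. -7.55%.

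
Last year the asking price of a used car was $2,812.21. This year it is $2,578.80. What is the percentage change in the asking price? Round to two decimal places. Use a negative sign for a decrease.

-8.30%

Change: $2,578.80 − $2,812.21 = -$233.41.
Relative to the original: -$233.41 ÷ $2,812.21 ≈ -8.30%.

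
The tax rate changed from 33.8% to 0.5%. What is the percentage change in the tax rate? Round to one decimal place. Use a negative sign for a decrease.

The change is 0.5 − 33.8 = -33.3 percentage points.
Relative to the original 33.8%, that is -33.3 ÷ 33.8 ≈ -98.5%.

-98.5%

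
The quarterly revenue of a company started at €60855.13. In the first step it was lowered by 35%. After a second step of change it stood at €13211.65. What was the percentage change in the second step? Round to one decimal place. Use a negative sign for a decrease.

-66.6%

After the first step: €60855.13 × 0.65 = €39555.8345.
Second-step multiplier: €13211.65 ÷ €39555.8345 ≈ 0.334.
That is a change of -66.6%.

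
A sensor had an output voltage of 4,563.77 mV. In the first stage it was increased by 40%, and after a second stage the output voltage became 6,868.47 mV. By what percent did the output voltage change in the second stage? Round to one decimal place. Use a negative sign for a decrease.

After the first stage: 4,563.77 × 1.4 = 6389.278.
Second-stage multiplier: 6,868.47 ÷ 6389.278 ≈ 1.075.
That is a change of 7.5%.

7.5%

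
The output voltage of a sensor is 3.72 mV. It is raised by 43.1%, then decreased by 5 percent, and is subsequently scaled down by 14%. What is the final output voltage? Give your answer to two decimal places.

Each change multiplies by a factor: 1.431 × 0.95 × 0.86 = 1.169127.
3.72 × 1.169127 = 4.34915244 ≈ 4.35.

4.35 mV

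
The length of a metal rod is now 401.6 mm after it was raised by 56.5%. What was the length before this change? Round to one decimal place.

256.6 mm

The overall multiplier applied was 1.565.
So the original length was 401.6 ÷ 1.565 ≈ 256.6 mm.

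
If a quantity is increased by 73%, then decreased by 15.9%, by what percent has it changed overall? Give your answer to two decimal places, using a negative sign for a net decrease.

45.49%

The combined multiplier is 1.73 × 0.841 = 1.45493.
That corresponds to an increase of 45.49%.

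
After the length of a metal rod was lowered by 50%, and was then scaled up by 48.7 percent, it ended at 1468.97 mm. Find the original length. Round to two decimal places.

1975.75 mm

Undoing the 48.7% increase: 1468.97 ÷ 1.487 ≈ 987.874916.
Undoing the 50% decrease: 987.874916 ÷ 0.5 ≈ 1975.75 mm.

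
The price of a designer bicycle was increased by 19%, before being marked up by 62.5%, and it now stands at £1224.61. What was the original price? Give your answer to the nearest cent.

The overall multiplier applied was 1.19 × 1.625 = 1.93375.
So the original price was £1224.61 ÷ 1.93375 ≈ £633.28.

£633.28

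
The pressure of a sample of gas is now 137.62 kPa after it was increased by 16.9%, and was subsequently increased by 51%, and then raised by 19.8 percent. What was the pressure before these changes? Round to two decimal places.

65.08 kPa

The overall multiplier applied was 1.169 × 1.51 × 1.198 = 2.11469762.
So the original pressure was 137.62 ÷ 2.11469762 ≈ 65.08 kPa.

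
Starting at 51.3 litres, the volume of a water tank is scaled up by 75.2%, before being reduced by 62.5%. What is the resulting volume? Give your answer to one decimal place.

33.7 litres

Each change multiplies by a factor: 1.752 × 0.375 = 0.657.
51.3 × 0.657 = 33.7041 ≈ 33.7.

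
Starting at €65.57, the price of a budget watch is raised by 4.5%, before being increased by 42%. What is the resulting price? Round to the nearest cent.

€97.30

Apply the 4.5% increase: €65.57 × 1.045 = €68.52065.
After the 42% increase: €68.52065 × 1.42 = €97.299323 ≈ €97.30.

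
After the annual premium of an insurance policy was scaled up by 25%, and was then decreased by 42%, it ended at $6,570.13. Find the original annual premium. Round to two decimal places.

Undoing the 42% decrease: $6,570.13 ÷ 0.58 ≈ $11327.810345.
Undoing the 25% increase: $11327.810345 ÷ 1.25 ≈ $9,062.25.

$9,062.25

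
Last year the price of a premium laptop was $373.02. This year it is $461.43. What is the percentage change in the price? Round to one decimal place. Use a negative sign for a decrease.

23.7%

Change: $461.43 − $373.02 = $88.41.
Relative to the original: $88.41 ÷ $373.02 ≈ 23.7%.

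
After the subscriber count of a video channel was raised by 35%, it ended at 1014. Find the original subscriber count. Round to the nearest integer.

The overall multiplier applied was 1.35.
So the original subscriber count was 1014 ÷ 1.35 ≈ 751.

751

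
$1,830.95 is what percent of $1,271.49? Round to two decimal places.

$1,830.95 ÷ $1,271.49 ≈ 144.00%.

144.00%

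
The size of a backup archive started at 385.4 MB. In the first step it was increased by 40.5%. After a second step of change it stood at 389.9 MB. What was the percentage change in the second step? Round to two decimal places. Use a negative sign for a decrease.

-27.99%

After the first step: 385.4 × 1.405 = 541.487.
Second-step multiplier: 389.9 ÷ 541.487 ≈ 0.720054.
That is a change of -27.99%.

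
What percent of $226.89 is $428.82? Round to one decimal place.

$428.82 ÷ $226.89 ≈ 189.0%.

189.0%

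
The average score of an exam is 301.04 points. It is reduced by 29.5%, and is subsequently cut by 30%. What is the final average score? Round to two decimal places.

148.56 points

Apply the 29.5% decrease: 301.04 × 0.705 = 212.2332.
30% decrease: 212.2332 × 0.7 = 148.56324 ≈ 148.56.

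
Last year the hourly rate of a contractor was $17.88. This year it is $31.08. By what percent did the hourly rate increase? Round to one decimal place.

Change: $31.08 − $17.88 = $13.20.
Relative to the original: $13.20 ÷ $17.88 ≈ 73.8%.
So the hourly rate increased by 73.8%.

73.8%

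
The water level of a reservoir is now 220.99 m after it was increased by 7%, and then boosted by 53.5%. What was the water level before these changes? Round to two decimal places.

134.55 m

Undoing the 53.5% increase: 220.99 ÷ 1.535 ≈ 143.967427.
Undoing the 7% increase: 143.967427 ÷ 1.07 ≈ 134.55 m.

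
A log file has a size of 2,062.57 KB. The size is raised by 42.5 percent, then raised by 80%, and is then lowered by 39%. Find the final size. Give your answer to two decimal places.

3,227.20 KB

Each change multiplies by a factor: 1.425 × 1.8 × 0.61 = 1.56465.
2,062.57 × 1.56465 = 3227.2001505 ≈ 3,227.20.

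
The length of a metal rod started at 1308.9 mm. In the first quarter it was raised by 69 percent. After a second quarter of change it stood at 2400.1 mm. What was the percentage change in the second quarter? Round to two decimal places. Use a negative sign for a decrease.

8.50%

After the first quarter: 1308.9 × 1.69 = 2212.041.
Second-quarter multiplier: 2400.1 ÷ 2212.041 ≈ 1.085016.
That is a change of 8.50%.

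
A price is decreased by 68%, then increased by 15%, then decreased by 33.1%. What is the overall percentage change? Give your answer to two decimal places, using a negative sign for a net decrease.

-75.38%

A 68% decrease multiplies by 0.32.
Then a 15% increase: 0.32 × 1.15 = 0.368.
Then a 33.1% decrease: 0.368 × 0.669 = 0.246192.
Overall factor 0.246192, i.e. -75.38%.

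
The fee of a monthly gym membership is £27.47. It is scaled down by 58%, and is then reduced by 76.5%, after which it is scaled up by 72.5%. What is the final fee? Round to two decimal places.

After the 58% decrease: £27.47 × 0.42 = £11.5374.
Apply the 76.5% decrease: £11.5374 × 0.235 = £2.711289.
After the 72.5% increase: £2.711289 × 1.725 = £4.676973525 ≈ £4.68.

£4.68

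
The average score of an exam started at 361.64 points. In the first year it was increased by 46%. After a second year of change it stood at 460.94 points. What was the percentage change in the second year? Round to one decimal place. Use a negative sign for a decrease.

After the first year: 361.64 × 1.46 = 527.9944.
Second-year multiplier: 460.94 ÷ 527.9944 ≈ 0.873.
That is a change of -12.7%.

-12.7%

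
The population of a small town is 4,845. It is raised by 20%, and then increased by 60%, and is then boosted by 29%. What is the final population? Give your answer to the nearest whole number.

Each change multiplies by a factor: 1.2 × 1.6 × 1.29 = 2.4768.
4,845 × 2.4768 = 12000.096 ≈ 12,000.

12,000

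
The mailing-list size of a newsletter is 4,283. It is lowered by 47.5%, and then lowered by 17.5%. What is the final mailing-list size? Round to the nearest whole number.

1,855

Each change multiplies by a factor: 0.525 × 0.825 = 0.433125.
4,283 × 0.433125 = 1855.074375 ≈ 1,855.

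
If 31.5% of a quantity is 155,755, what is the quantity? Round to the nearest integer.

155,755 ÷ 0.315 ≈ 494,460.

494,460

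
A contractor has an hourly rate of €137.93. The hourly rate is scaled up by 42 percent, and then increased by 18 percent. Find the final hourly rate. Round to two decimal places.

Each change multiplies by a factor: 1.42 × 1.18 = 1.6756.
€137.93 × 1.6756 = €231.115508 ≈ €231.12.

€231.12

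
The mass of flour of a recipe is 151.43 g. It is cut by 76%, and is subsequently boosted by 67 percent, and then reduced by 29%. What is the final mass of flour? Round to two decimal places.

After the 76% decrease: 151.43 × 0.24 = 36.3432.
67% increase: 36.3432 × 1.67 = 60.693144.
Apply the 29% decrease: 60.693144 × 0.71 = 43.09213224 ≈ 43.09.

43.09 g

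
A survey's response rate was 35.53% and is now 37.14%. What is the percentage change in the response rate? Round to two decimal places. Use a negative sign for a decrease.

4.53%

The change is 37.14 − 35.53 = 1.61 percentage points.
Relative to the original 35.53%, that is 1.61 ÷ 35.53 ≈ 4.53%.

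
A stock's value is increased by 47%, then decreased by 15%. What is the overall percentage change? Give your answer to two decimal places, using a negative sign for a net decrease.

The combined multiplier is 1.47 × 0.85 = 1.2495.
That corresponds to an increase of 24.95%.

24.95%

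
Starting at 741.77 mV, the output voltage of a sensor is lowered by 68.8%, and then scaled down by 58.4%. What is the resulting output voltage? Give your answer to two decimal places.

Each change multiplies by a factor: 0.312 × 0.416 = 0.129792.
741.77 × 0.129792 = 96.27581184 ≈ 96.28.

96.28 mV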